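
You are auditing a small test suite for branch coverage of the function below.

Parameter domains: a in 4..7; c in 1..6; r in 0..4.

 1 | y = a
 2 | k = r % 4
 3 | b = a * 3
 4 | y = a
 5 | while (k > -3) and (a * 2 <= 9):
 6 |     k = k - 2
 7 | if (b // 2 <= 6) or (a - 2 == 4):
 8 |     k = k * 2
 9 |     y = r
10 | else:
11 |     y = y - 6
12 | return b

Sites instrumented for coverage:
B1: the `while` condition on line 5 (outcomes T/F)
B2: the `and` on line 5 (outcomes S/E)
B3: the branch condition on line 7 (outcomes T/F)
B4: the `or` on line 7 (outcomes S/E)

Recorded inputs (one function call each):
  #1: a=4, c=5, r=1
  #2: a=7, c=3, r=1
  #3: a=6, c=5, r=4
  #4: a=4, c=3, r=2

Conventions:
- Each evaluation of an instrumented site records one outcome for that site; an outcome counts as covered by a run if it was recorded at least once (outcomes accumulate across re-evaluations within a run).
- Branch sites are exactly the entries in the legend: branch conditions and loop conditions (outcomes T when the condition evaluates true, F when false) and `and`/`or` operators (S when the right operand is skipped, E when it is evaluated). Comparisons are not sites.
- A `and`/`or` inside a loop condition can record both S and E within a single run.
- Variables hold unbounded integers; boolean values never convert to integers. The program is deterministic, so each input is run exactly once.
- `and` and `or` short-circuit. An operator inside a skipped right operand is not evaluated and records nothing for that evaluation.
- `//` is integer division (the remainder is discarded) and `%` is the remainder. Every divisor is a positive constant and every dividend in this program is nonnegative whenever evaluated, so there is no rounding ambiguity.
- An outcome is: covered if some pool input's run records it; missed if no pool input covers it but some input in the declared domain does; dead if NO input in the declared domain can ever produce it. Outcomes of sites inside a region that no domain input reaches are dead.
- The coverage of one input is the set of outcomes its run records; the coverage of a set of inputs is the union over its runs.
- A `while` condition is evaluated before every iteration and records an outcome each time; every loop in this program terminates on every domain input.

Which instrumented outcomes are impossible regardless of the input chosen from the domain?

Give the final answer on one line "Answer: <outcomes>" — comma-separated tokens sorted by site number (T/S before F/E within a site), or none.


checking every outcome against all 120 domain inputs:
  reachable outcomes have witnesses, e.g. B1=T (e.g. a=4, c=1, r=0), B1=F (e.g. a=4, c=1, r=0), B2=S (e.g. a=4, c=1, r=0), B2=E (e.g. a=4, c=1, r=0)
Answer: none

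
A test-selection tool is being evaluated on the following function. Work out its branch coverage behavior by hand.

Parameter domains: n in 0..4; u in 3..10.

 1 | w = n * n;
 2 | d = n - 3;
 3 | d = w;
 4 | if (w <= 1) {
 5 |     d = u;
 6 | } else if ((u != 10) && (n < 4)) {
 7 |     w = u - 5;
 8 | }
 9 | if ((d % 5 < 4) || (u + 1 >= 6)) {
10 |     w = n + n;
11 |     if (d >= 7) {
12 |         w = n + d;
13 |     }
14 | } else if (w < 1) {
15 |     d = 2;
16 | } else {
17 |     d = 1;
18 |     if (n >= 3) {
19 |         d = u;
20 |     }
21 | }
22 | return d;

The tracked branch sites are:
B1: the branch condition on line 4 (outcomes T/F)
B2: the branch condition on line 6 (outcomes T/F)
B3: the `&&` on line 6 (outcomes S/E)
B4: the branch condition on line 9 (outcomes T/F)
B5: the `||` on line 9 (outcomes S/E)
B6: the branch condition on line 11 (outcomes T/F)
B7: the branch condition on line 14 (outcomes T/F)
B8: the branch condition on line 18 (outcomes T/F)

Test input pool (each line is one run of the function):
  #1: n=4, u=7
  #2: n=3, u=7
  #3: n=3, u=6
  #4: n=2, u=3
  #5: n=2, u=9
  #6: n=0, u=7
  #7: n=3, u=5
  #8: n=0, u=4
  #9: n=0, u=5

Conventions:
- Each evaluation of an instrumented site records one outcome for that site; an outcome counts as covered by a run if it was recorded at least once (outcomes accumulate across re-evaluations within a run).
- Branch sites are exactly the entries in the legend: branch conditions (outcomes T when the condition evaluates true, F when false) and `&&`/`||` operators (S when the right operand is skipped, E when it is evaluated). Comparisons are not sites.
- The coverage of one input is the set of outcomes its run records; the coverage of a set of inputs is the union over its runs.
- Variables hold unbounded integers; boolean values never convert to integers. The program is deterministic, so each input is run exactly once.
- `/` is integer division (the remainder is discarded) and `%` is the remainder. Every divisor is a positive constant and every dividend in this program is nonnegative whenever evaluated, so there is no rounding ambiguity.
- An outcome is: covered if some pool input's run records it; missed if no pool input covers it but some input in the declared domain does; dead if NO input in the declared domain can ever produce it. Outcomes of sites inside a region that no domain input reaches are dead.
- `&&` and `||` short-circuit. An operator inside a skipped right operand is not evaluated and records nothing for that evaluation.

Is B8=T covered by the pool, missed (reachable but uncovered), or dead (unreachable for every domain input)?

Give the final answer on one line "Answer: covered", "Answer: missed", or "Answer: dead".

no pool input records B8=T
checking all 40 inputs in the declared domain: B8=T is never recorded -> dead

Answer: dead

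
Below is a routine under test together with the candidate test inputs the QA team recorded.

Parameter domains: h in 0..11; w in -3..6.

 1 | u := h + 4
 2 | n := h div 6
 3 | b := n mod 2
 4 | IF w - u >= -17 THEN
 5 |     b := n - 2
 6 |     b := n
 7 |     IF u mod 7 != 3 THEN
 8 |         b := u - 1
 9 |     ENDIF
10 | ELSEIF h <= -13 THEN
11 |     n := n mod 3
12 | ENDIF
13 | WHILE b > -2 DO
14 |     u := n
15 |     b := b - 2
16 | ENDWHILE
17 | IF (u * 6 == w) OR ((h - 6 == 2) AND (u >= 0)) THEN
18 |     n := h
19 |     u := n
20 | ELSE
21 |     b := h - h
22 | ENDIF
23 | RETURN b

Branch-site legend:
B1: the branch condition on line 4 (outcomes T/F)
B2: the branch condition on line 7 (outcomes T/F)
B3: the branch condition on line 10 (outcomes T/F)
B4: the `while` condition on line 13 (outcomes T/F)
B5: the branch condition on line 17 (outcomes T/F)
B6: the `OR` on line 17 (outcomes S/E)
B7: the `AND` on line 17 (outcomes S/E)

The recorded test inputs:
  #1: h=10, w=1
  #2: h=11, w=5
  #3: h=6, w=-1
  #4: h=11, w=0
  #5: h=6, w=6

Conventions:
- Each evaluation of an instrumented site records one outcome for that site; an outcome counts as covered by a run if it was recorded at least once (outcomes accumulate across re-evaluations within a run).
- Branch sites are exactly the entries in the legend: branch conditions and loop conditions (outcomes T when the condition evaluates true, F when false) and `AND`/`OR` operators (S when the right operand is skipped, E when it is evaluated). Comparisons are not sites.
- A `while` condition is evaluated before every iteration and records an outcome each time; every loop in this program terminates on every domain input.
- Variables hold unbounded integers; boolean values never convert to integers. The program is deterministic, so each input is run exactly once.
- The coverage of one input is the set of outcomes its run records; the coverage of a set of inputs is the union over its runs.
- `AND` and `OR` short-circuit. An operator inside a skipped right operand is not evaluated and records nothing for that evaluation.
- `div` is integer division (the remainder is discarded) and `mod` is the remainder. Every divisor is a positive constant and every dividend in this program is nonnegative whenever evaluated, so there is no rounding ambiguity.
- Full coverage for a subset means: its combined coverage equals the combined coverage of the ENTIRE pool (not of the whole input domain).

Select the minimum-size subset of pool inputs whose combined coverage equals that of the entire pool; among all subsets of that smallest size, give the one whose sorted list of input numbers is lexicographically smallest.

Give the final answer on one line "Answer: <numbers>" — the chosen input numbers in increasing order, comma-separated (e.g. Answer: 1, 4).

input #1 (h=10, w=1): events B1->T, B2->T, B4->T, B4->T, B4->T, B4->T, B4->T, B4->T, B4->T, B4->T, B4->F, B6->E, B7->S, B5->F; covers B1=T, B2=T, B4=T, B4=F, B5=F, B6=E, B7=S
input #2 (h=11, w=5): events B1->T, B2->T, B4->T, B4->T, B4->T, B4->T, B4->T, B4->T, B4->T, B4->T, B4->F, B6->E, B7->S, B5->F; covers B1=T, B2=T, B4=T, B4=F, B5=F, B6=E, B7=S
input #3 (h=6, w=-1): events B1->T, B2->F, B4->T, B4->T, B4->F, B6->E, B7->S, B5->F; covers B1=T, B2=F, B4=T, B4=F, B5=F, B6=E, B7=S
input #4 (h=11, w=0): events B1->T, B2->T, B4->T, B4->T, B4->T, B4->T, B4->T, B4->T, B4->T, B4->T, B4->F, B6->E, B7->S, B5->F; covers B1=T, B2=T, B4=T, B4=F, B5=F, B6=E, B7=S
input #5 (h=6, w=6): events B1->T, B2->F, B4->T, B4->T, B4->F, B6->S, B5->T; covers B1=T, B2=F, B4=T, B4=F, B5=T, B6=S
together the pool reaches 10 outcomes: B1=T, B2=T, B2=F, B4=T, B4=F, B5=T, B5=F, B6=S, B6=E, B7=S
every size-1 subset falls short of the 10 outcomes (best: 7/10)
size 2: inputs {1, 5} cover all 10 outcomes, and no lexicographically smaller subset of this size does

Answer: 1, 5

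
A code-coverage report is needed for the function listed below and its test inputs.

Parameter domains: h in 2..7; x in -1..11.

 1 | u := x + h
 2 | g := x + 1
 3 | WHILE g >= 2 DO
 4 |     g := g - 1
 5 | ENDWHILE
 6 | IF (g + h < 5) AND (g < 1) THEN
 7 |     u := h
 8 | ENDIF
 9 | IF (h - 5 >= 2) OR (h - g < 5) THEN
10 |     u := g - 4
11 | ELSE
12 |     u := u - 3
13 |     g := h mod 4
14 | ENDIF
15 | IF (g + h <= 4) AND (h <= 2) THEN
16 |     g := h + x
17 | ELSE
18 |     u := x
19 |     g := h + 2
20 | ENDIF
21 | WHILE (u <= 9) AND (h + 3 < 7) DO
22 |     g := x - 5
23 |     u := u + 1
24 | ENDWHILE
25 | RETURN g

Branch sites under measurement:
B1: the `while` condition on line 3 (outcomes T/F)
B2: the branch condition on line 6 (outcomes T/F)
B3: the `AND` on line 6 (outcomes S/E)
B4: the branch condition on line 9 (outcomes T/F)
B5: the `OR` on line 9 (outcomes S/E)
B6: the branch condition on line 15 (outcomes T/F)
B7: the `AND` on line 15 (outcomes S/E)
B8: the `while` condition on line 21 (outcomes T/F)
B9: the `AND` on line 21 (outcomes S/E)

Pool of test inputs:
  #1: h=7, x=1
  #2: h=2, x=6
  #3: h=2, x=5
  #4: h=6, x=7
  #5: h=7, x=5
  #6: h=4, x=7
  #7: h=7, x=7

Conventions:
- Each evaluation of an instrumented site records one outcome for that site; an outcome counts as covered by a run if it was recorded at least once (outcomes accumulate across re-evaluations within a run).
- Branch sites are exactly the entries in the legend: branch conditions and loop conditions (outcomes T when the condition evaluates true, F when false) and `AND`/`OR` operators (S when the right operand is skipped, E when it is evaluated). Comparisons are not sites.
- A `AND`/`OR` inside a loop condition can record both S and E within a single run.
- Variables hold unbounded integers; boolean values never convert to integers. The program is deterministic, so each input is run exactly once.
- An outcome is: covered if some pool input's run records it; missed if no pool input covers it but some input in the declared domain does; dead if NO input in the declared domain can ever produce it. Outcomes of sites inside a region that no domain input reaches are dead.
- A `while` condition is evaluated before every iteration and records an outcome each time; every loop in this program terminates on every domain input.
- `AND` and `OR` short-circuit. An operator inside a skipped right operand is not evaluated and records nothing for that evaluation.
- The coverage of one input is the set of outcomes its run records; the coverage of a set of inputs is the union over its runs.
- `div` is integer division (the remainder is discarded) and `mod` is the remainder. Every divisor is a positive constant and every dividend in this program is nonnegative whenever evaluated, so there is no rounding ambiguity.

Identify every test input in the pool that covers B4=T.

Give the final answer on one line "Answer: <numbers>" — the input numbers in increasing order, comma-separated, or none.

input #1 (h=7, x=1): produces B4=T
input #2 (h=2, x=6): produces B4=T
input #3 (h=2, x=5): produces B4=T
input #4 (h=6, x=7): does not produce B4=T
input #5 (h=7, x=5): produces B4=T
input #6 (h=4, x=7): produces B4=T
input #7 (h=7, x=7): produces B4=T

Answer: 1, 2, 3, 5, 6, 7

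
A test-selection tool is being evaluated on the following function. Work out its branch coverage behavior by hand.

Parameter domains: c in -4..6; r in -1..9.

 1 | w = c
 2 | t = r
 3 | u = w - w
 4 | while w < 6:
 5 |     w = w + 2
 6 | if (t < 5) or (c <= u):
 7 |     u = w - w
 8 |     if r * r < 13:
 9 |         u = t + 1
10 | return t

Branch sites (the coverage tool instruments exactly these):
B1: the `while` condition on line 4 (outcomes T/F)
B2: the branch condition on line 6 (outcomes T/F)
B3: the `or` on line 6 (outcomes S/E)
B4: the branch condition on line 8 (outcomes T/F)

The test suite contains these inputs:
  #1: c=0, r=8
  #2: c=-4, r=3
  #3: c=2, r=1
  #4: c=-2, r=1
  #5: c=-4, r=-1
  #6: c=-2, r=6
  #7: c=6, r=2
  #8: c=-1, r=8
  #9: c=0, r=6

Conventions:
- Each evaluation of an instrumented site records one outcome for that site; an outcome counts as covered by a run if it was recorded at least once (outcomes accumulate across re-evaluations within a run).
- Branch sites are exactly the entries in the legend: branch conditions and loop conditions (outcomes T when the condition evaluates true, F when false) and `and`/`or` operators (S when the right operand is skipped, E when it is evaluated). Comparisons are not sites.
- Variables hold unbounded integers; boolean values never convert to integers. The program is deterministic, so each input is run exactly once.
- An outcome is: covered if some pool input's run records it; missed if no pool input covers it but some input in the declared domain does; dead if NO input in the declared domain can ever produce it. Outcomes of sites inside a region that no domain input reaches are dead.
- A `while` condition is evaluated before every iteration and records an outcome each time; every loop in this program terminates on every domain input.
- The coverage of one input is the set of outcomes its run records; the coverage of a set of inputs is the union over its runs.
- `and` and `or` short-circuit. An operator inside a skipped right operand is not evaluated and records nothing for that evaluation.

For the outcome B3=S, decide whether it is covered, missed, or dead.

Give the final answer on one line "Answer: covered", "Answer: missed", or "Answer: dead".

B3=S is recorded by pool input(s) 2, 3, 4, 5, 7 -> covered

Answer: covered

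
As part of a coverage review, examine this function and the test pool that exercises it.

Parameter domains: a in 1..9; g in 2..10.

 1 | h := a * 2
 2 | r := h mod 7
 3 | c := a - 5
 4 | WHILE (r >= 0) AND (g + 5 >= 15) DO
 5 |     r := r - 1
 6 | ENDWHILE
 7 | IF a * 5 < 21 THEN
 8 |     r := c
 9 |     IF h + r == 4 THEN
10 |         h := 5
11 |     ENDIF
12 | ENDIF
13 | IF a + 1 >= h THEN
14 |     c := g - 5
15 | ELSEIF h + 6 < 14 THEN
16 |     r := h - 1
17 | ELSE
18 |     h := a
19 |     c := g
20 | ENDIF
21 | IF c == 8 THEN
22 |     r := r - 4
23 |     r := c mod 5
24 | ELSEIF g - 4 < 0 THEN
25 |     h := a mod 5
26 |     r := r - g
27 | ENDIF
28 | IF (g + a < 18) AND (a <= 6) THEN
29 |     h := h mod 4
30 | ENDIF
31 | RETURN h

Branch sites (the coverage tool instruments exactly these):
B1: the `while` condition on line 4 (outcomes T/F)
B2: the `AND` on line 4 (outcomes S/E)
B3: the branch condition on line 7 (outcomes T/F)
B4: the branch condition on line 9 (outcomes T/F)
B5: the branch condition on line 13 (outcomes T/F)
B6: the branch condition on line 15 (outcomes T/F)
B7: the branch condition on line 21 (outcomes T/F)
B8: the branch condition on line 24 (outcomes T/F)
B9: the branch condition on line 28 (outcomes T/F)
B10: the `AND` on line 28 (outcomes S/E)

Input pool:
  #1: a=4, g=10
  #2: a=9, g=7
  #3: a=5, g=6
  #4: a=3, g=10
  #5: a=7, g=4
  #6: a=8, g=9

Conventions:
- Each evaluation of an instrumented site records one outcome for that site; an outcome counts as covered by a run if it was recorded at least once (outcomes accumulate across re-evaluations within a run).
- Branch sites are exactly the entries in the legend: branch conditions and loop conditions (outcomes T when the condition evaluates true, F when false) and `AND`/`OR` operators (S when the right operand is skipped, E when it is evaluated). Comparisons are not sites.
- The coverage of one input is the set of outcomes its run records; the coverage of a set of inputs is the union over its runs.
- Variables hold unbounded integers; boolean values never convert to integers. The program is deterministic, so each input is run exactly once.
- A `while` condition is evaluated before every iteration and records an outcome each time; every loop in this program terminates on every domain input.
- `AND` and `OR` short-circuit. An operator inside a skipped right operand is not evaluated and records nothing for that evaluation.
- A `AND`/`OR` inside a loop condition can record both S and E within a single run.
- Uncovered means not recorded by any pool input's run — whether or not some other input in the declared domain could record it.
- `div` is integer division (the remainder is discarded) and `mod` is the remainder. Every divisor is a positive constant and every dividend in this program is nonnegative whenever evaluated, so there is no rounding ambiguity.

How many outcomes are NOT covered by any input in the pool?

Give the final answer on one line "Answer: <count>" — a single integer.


test 1 (a=4, g=10) fires B2->E, B1->T, B2->E, B1->T, B2->S, B1->F, B3->T, B4->F, B5->F, B6->F, B7->F, B8->F, B10->E, B9->T; hits B1=T, B1=F, B2=S, B2=E, B3=T, B4=F, B5=F, B6=F, B7=F, B8=F, B9=T, B10=E
test 2 (a=9, g=7) fires B2->E, B1->F, B3->F, B5->F, B6->F, B7->F, B8->F, B10->E, B9->F; hits B1=F, B2=E, B3=F, B5=F, B6=F, B7=F, B8=F, B9=F, B10=E
test 3 (a=5, g=6) fires B2->E, B1->F, B3->F, B5->F, B6->F, B7->F, B8->F, B10->E, B9->T; hits B1=F, B2=E, B3=F, B5=F, B6=F, B7=F, B8=F, B9=T, B10=E
test 4 (a=3, g=10) fires B2->E, B1->T, B2->E, B1->T, B2->E, B1->T, B2->E, B1->T, B2->E, B1->T, B2->E, B1->T, B2->E, B1->T, ...; hits B1=T, B1=F, B2=S, B2=E, B3=T, B4=T, B5=F, B6=T, B7=F, B8=F, B9=T, B10=E
test 5 (a=7, g=4) fires B2->E, B1->F, B3->F, B5->F, B6->F, B7->F, B8->F, B10->E, B9->F; hits B1=F, B2=E, B3=F, B5=F, B6=F, B7=F, B8=F, B9=F, B10=E
test 6 (a=8, g=9) fires B2->E, B1->F, B3->F, B5->F, B6->F, B7->F, B8->F, B10->E, B9->F; hits B1=F, B2=E, B3=F, B5=F, B6=F, B7=F, B8=F, B9=F, B10=E
union over the pool: B1=T, B1=F, B2=S, B2=E, B3=T, B3=F, B4=T, B4=F, B5=F, B6=T, B6=F, B7=F, B8=F, B9=T, B9=F, B10=E
uncovered (4 of 20): B5=T, B7=T, B8=T, B10=S
Answer: 4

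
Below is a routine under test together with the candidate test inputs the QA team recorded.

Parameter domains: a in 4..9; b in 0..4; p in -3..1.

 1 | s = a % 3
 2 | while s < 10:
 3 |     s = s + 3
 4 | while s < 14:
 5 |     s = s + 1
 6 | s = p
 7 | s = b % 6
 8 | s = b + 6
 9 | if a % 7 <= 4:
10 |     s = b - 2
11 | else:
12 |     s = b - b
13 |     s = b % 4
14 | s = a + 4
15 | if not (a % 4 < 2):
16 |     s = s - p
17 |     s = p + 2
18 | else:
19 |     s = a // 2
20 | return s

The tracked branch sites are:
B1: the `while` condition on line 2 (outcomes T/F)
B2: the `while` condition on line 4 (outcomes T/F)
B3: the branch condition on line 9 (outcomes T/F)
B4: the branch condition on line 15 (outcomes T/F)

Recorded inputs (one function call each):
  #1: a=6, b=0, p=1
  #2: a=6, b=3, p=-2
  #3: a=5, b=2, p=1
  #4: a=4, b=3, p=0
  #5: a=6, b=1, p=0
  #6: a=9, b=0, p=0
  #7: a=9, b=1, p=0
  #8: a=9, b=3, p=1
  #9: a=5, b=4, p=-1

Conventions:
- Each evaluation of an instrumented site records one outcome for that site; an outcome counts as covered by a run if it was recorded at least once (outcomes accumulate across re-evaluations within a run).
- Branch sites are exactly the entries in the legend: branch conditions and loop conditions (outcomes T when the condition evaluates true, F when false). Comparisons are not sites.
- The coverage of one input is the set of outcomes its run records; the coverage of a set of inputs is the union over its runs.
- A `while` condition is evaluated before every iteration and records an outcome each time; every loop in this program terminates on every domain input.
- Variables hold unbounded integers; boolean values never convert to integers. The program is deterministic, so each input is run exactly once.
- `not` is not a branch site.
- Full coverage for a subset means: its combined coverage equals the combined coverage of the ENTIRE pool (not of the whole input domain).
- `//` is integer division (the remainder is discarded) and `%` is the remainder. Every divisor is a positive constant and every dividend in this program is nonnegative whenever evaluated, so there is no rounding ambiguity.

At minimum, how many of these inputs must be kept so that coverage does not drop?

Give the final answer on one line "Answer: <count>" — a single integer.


input #1, a=6, b=0, p=1: events B1->T, B1->T, B1->T, B1->T, B1->F, B2->T, B2->T, B2->F, B3->F, B4->T; outcomes B1=T, B1=F, B2=T, B2=F, B3=F, B4=T
input #2, a=6, b=3, p=-2: events B1->T, B1->T, B1->T, B1->T, B1->F, B2->T, B2->T, B2->F, B3->F, B4->T; outcomes B1=T, B1=F, B2=T, B2=F, B3=F, B4=T
input #3, a=5, b=2, p=1: events B1->T, B1->T, B1->T, B1->F, B2->T, B2->T, B2->T, B2->F, B3->F, B4->F; outcomes B1=T, B1=F, B2=T, B2=F, B3=F, B4=F
input #4, a=4, b=3, p=0: events B1->T, B1->T, B1->T, B1->F, B2->T, B2->T, B2->T, B2->T, B2->F, B3->T, B4->F; outcomes B1=T, B1=F, B2=T, B2=F, B3=T, B4=F
input #5, a=6, b=1, p=0: events B1->T, B1->T, B1->T, B1->T, B1->F, B2->T, B2->T, B2->F, B3->F, B4->T; outcomes B1=T, B1=F, B2=T, B2=F, B3=F, B4=T
input #6, a=9, b=0, p=0: events B1->T, B1->T, B1->T, B1->T, B1->F, B2->T, B2->T, B2->F, B3->T, B4->F; outcomes B1=T, B1=F, B2=T, B2=F, B3=T, B4=F
input #7, a=9, b=1, p=0: events B1->T, B1->T, B1->T, B1->T, B1->F, B2->T, B2->T, B2->F, B3->T, B4->F; outcomes B1=T, B1=F, B2=T, B2=F, B3=T, B4=F
input #8, a=9, b=3, p=1: events B1->T, B1->T, B1->T, B1->T, B1->F, B2->T, B2->T, B2->F, B3->T, B4->F; outcomes B1=T, B1=F, B2=T, B2=F, B3=T, B4=F
input #9, a=5, b=4, p=-1: events B1->T, B1->T, B1->T, B1->F, B2->T, B2->T, B2->T, B2->F, B3->F, B4->F; outcomes B1=T, B1=F, B2=T, B2=F, B3=F, B4=F
the full pool covers 8 outcomes: B1=T, B1=F, B2=T, B2=F, B3=T, B3=F, B4=T, B4=F
no size-1 subset reaches all 8 outcomes (best union: 6/8)
at size 2, {1, 4} reaches all 8 outcomes; every lexicographically earlier size-2 subset fails
Answer: 2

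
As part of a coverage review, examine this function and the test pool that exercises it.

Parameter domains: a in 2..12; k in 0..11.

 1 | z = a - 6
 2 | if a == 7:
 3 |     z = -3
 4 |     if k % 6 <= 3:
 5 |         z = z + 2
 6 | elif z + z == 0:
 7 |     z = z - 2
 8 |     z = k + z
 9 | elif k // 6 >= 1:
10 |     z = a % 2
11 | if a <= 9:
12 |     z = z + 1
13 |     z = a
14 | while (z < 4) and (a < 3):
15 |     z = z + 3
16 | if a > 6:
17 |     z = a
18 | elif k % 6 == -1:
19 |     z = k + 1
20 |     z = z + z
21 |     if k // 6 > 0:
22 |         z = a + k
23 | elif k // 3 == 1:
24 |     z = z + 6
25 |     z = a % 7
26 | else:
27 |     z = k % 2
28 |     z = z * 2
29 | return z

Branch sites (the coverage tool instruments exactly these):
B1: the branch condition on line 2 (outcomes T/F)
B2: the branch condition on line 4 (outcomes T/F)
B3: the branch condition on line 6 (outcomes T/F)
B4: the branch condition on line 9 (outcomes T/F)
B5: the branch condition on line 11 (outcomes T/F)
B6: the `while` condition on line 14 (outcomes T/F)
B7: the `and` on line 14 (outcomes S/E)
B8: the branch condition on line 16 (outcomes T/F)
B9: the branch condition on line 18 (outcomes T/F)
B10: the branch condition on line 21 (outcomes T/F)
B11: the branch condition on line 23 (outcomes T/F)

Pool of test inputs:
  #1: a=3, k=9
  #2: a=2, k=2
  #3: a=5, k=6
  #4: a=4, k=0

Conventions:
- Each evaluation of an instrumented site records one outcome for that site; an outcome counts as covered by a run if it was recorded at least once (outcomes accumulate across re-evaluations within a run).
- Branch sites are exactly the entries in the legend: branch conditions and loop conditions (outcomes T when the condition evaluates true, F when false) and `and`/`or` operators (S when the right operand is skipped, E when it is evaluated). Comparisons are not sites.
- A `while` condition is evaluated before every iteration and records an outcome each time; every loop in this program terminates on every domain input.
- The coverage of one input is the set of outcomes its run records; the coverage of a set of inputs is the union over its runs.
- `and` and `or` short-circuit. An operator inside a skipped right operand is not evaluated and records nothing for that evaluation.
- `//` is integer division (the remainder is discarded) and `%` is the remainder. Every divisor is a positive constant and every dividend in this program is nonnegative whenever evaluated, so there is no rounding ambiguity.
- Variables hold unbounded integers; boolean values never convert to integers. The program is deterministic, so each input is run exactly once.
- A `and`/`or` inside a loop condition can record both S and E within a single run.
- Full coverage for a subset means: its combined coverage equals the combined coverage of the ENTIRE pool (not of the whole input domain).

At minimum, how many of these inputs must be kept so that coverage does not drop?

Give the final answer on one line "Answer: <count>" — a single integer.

run #1 (a=3, k=9) records B1=F, B3=F, B4=T, B5=T, B6=F, B7=E, B8=F, B9=F, B11=F
run #2 (a=2, k=2) records B1=F, B3=F, B4=F, B5=T, B6=T, B6=F, B7=S, B7=E, B8=F, B9=F, B11=F
run #3 (a=5, k=6) records B1=F, B3=F, B4=T, B5=T, B6=F, B7=S, B8=F, B9=F, B11=F
run #4 (a=4, k=0) records B1=F, B3=F, B4=F, B5=T, B6=F, B7=S, B8=F, B9=F, B11=F
together the pool reaches 12 outcomes: B1=F, B3=F, B4=T, B4=F, B5=T, B6=T, B6=F, B7=S, B7=E, B8=F, B9=F, B11=F
every size-1 subset falls short of the 12 outcomes (best: 11/12)
size 2: inputs {1, 2} cover all 12 outcomes, and no lexicographically smaller subset of this size does

Answer: 2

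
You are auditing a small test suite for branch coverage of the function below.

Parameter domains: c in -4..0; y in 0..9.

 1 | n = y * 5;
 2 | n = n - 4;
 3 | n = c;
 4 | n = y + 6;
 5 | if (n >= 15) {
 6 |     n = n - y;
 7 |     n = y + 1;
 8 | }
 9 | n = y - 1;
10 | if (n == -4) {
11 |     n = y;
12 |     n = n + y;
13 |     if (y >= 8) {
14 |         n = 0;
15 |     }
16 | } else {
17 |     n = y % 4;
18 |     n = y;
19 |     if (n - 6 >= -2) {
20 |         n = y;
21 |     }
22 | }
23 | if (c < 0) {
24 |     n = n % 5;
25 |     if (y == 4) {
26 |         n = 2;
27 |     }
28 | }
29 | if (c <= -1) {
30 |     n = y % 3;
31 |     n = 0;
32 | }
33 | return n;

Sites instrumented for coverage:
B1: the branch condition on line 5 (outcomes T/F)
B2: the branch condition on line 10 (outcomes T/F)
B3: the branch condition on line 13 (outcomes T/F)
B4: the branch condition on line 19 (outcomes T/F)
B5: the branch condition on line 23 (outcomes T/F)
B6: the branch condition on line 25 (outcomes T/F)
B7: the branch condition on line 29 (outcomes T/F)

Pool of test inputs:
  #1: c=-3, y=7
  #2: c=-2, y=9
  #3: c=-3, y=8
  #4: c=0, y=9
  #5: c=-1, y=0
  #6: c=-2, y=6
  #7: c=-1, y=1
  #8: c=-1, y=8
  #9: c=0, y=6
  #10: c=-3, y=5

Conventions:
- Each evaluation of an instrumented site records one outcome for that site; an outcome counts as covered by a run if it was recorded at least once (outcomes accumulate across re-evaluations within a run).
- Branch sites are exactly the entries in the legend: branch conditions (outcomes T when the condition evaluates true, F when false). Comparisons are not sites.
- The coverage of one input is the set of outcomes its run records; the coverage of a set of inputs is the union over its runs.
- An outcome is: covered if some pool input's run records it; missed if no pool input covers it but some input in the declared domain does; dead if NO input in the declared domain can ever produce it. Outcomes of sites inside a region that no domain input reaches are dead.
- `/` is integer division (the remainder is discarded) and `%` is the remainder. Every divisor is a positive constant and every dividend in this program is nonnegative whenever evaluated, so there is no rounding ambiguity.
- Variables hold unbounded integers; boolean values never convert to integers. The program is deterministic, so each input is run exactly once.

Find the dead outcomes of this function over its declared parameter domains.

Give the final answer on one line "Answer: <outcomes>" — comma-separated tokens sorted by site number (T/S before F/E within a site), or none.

running all 50 domain inputs and tallying outcomes:
  B2=T: never recorded by any domain input -> dead
  B3=T: never recorded by any domain input -> dead
  B3=F: never recorded by any domain input -> dead
  reachable outcomes have witnesses, e.g. B1=T (e.g. c=-4, y=9), B1=F (e.g. c=-4, y=0), B2=F (e.g. c=-4, y=0), B4=T (e.g. c=-4, y=4)

Answer: B2=T, B3=T, B3=F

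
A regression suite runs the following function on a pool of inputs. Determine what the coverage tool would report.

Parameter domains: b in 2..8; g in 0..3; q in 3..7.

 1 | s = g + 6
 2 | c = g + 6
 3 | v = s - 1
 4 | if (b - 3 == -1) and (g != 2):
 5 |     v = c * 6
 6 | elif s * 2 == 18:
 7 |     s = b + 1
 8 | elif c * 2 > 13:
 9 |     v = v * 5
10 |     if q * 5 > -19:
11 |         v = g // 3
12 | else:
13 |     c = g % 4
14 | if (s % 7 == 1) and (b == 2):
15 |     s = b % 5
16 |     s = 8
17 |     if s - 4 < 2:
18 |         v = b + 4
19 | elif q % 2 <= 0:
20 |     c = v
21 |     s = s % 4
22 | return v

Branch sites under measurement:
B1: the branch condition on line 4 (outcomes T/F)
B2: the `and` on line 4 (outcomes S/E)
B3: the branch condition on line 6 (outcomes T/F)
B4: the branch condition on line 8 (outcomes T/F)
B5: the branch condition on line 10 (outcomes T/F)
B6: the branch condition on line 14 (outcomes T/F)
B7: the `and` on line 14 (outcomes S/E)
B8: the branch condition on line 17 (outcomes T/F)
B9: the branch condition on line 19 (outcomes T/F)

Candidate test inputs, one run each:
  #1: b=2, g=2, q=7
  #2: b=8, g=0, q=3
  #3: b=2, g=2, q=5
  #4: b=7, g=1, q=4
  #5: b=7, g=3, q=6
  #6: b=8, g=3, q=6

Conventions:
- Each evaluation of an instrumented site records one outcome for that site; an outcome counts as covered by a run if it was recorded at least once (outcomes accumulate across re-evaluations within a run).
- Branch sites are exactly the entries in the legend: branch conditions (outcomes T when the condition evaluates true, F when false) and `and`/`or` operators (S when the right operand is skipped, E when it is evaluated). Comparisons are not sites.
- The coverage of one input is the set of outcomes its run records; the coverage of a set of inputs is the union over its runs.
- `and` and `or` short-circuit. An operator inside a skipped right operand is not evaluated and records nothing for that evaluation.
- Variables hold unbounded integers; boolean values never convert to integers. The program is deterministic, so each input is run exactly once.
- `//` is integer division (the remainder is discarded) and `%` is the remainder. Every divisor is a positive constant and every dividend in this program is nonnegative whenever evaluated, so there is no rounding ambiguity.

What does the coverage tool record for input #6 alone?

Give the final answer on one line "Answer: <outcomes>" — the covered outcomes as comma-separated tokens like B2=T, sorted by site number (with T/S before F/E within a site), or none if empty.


Tracing the run of input #6 (b=8, g=3, q=6):
  B2->S, B1->F, B3->T, B7->S, B6->F, B9->T
as a set, this run covers: B1=F, B2=S, B3=T, B6=F, B7=S, B9=T
Answer: B1=F, B2=S, B3=T, B6=F, B7=S, B9=T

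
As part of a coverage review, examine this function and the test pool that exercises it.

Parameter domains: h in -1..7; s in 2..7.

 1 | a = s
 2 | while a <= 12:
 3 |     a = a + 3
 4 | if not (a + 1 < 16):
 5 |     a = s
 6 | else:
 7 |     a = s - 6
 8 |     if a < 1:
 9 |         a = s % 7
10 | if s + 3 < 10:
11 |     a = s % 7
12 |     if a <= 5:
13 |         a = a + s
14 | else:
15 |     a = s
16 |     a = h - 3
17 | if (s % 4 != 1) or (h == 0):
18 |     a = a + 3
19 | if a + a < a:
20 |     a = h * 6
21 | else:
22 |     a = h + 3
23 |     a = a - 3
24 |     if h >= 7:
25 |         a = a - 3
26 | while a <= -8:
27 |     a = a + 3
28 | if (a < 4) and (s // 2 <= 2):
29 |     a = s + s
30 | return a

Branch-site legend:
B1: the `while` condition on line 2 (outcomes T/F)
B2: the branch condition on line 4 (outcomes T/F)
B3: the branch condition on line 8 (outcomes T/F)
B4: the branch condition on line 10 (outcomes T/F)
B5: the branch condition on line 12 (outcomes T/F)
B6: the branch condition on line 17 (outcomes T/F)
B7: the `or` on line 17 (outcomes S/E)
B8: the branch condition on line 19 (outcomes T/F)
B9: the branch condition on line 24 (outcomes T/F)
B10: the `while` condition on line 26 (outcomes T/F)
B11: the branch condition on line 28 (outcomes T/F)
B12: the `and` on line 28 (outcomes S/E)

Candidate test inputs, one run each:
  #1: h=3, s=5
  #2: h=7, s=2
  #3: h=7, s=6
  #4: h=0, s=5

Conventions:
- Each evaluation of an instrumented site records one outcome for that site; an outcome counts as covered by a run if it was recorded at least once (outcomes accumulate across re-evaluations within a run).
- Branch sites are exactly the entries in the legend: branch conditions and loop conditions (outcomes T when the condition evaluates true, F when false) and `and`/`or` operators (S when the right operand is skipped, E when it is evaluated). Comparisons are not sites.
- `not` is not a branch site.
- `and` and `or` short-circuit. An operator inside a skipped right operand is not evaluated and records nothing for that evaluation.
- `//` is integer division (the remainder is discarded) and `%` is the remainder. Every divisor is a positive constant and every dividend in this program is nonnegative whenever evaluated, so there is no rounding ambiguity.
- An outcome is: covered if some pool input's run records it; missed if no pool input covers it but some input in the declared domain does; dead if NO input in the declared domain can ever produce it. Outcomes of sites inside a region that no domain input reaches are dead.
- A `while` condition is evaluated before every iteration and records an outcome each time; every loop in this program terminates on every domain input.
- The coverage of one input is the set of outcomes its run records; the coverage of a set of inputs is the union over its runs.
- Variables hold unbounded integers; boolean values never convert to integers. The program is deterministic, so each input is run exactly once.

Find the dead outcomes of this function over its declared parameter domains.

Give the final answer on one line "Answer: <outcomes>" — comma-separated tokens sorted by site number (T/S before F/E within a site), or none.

exhaustive pass over the 54-input domain:
  B10=T: unreachable across the whole domain -> dead
  reachable outcomes have witnesses, e.g. B1=T (e.g. h=-1, s=2), B1=F (e.g. h=-1, s=2), B2=T (e.g. h=-1, s=3), B2=F (e.g. h=-1, s=2)

Answer: B10=T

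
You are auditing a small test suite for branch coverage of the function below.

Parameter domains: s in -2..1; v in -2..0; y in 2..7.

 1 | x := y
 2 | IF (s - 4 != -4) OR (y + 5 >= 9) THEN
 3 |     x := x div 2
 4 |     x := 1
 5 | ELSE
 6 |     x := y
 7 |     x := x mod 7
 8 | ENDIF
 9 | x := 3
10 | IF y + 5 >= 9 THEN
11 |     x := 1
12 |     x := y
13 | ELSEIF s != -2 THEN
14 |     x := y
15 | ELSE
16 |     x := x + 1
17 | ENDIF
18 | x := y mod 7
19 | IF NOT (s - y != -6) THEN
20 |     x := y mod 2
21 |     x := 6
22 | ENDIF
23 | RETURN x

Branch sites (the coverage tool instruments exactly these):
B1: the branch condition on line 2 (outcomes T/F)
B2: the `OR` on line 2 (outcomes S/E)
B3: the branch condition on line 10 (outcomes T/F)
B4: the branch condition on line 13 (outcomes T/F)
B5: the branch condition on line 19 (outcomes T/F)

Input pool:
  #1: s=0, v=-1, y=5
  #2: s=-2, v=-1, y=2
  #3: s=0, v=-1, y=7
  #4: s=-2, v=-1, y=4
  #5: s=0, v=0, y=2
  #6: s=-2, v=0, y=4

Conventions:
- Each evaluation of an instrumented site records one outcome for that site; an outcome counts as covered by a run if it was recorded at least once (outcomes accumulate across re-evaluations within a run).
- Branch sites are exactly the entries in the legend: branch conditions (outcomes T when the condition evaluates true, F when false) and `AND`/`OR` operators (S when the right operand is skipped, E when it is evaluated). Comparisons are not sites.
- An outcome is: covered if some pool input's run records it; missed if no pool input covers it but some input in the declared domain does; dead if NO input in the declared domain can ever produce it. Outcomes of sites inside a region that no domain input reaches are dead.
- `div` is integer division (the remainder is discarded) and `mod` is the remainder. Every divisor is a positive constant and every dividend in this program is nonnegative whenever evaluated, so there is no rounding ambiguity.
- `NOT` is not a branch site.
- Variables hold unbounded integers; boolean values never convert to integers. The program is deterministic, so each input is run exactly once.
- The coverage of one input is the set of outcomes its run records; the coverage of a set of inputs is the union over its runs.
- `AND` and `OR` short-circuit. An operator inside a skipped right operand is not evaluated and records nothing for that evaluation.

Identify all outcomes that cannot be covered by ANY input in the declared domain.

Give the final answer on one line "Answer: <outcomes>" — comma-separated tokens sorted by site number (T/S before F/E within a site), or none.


running all 72 domain inputs and tallying outcomes:
  reachable outcomes have witnesses, e.g. B1=T (e.g. s=-2, v=-2, y=2), B1=F (e.g. s=0, v=-2, y=2), B2=S (e.g. s=-2, v=-2, y=2), B2=E (e.g. s=0, v=-2, y=2)
Answer: none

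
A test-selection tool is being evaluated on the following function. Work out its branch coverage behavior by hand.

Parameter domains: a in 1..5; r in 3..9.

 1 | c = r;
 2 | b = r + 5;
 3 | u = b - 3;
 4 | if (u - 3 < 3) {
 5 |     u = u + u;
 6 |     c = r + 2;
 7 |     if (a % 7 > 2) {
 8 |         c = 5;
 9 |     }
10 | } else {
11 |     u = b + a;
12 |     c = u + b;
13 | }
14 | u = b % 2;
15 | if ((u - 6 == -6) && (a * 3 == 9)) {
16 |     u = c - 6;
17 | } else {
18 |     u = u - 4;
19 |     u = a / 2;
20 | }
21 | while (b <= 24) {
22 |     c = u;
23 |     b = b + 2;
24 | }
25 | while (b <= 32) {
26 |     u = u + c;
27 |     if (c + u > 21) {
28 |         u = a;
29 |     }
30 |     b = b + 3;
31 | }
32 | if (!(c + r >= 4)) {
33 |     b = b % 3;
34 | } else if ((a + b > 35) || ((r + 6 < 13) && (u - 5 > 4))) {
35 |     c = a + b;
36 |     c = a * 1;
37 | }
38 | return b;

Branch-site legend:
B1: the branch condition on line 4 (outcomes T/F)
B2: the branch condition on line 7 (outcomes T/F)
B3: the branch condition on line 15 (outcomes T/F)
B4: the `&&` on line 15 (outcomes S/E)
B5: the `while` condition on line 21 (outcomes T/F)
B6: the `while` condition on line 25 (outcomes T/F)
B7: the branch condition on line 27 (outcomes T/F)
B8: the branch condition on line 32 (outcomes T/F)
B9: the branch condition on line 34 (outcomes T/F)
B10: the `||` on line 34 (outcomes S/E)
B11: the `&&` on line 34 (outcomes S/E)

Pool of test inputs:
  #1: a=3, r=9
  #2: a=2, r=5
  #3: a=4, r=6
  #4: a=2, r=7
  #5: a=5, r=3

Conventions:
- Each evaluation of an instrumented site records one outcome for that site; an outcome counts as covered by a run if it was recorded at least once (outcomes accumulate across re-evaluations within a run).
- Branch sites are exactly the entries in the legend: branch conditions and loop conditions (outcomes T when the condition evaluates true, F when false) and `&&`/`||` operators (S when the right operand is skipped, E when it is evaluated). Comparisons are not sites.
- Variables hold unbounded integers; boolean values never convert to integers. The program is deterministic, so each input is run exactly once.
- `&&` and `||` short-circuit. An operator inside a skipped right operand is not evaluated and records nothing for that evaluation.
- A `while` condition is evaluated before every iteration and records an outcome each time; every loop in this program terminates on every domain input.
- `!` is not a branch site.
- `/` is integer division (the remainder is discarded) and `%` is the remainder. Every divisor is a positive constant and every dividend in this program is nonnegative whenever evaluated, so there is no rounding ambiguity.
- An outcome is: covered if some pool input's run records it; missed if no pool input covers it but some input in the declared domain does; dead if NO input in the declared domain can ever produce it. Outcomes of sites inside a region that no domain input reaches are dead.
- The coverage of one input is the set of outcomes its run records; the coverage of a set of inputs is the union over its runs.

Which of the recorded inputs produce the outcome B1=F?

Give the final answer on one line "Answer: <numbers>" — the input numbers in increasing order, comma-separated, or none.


input #1 (a=3, r=9): records B1=F
input #2 (a=2, r=5): records B1=F
input #3 (a=4, r=6): records B1=F
input #4 (a=2, r=7): records B1=F
input #5 (a=5, r=3): does not record B1=F
Answer: 1, 2, 3, 4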